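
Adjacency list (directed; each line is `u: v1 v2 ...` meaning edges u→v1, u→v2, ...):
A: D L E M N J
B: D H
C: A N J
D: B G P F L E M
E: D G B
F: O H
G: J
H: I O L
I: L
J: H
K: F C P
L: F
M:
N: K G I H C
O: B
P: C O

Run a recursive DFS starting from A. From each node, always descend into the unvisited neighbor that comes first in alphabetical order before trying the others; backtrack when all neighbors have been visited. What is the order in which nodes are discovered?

Visit A
A → D
D → B
B → H
H → I
I → L
L → F
F → O
D → E
E → G
G → J
D → M
D → P
P → C
C → N
N → K

A D B H I L F O E G J M P C N K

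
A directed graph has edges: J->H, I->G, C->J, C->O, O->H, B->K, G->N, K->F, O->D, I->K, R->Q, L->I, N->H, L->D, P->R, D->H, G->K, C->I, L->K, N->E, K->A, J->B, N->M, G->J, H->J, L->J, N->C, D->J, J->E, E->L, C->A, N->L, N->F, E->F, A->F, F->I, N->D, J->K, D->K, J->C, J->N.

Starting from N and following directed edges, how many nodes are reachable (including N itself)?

BFS from N visits: N, M, L, H, F, E, D, C, K, J, I, O, A, B, G
Reachable nodes: 15 of 18 total.

15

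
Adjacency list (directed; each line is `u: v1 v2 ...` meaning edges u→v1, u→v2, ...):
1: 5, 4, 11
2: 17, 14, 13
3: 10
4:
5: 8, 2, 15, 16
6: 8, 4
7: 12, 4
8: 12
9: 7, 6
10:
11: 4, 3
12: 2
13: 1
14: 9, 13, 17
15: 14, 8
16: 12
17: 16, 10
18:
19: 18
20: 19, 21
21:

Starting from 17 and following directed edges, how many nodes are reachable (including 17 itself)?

17

BFS from 17 visits: 17, 16, 10, 12, 2, 14, 13, 9, 1, 7, 6, 11, 5, 4, 8, 3, 15
Reachable nodes: 17 of 21 total.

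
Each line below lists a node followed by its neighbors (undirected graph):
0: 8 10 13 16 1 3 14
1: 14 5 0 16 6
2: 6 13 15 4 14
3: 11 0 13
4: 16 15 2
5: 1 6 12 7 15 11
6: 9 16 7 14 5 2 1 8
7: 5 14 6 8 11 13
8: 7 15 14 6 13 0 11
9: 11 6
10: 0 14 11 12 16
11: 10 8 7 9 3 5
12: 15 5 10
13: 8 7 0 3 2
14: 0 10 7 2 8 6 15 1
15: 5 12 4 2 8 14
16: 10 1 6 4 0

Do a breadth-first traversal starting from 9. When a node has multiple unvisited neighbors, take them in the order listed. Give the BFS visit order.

Visit 9; enqueue 11, 6 → queue [11, 6]
Visit 11; enqueue 10, 8, 7, 3, 5 → queue [6, 10, 8, 7, 3, 5]
Visit 6; enqueue 16, 14, 2, 1 → queue [10, 8, 7, 3, 5, 16, 14, 2, 1]
Visit 10; enqueue 0, 12 → queue [8, 7, 3, 5, 16, 14, 2, 1, 0, 12]
Visit 8; enqueue 15, 13 → queue [7, 3, 5, 16, 14, 2, 1, 0, 12, 15, 13]
Visit 7 → queue [3, 5, 16, 14, 2, 1, 0, 12, 15, 13]
Visit 3 → queue [5, 16, 14, 2, 1, 0, 12, 15, 13]
Visit 5 → queue [16, 14, 2, 1, 0, 12, 15, 13]
Visit 16; enqueue 4 → queue [14, 2, 1, 0, 12, 15, 13, 4]
Visit 14 → queue [2, 1, 0, 12, 15, 13, 4]
Visit 2 → queue [1, 0, 12, 15, 13, 4]
Visit 1 → queue [0, 12, 15, 13, 4]
Visit 0 → queue [12, 15, 13, 4]
Visit 12 → queue [15, 13, 4]
Visit 15 → queue [13, 4]
Visit 13 → queue [4]
Visit 4 → queue []

9, 11, 6, 10, 8, 7, 3, 5, 16, 14, 2, 1, 0, 12, 15, 13, 4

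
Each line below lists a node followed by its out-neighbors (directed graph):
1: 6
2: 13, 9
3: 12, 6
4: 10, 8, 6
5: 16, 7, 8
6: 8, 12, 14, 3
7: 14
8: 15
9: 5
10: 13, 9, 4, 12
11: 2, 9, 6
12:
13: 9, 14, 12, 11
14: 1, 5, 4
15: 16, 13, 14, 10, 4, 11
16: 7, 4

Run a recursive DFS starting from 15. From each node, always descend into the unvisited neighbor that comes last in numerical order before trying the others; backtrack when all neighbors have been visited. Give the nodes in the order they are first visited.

15, 16, 7, 14, 5, 8, 4, 10, 13, 12, 11, 9, 6, 3, 2, 1

Visit 15
15 → 16
16 → 7
7 → 14
14 → 5
5 → 8
14 → 4
4 → 10
10 → 13
13 → 12
13 → 11
11 → 9
11 → 6
6 → 3
11 → 2
14 → 1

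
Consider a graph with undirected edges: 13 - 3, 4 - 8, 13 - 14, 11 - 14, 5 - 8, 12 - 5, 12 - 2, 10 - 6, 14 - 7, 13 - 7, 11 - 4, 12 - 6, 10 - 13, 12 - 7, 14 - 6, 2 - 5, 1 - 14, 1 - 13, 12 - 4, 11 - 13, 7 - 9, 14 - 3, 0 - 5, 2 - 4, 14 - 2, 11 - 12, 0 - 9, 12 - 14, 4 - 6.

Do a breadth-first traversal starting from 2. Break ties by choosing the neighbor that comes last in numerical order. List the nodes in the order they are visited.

2 14 12 5 4 13 11 7 6 3 1 8 0 10 9

Visit 2; enqueue 14, 12, 5, 4 → queue [14, 12, 5, 4]
Visit 14; enqueue 13, 11, 7, 6, 3, 1 → queue [12, 5, 4, 13, 11, 7, 6, 3, 1]
Visit 12 → queue [5, 4, 13, 11, 7, 6, 3, 1]
Visit 5; enqueue 8, 0 → queue [4, 13, 11, 7, 6, 3, 1, 8, 0]
Visit 4 → queue [13, 11, 7, 6, 3, 1, 8, 0]
Visit 13; enqueue 10 → queue [11, 7, 6, 3, 1, 8, 0, 10]
Visit 11 → queue [7, 6, 3, 1, 8, 0, 10]
Visit 7; enqueue 9 → queue [6, 3, 1, 8, 0, 10, 9]
Visit 6 → queue [3, 1, 8, 0, 10, 9]
Visit 3 → queue [1, 8, 0, 10, 9]
Visit 1 → queue [8, 0, 10, 9]
Visit 8 → queue [0, 10, 9]
Visit 0 → queue [10, 9]
Visit 10 → queue [9]
Visit 9 → queue []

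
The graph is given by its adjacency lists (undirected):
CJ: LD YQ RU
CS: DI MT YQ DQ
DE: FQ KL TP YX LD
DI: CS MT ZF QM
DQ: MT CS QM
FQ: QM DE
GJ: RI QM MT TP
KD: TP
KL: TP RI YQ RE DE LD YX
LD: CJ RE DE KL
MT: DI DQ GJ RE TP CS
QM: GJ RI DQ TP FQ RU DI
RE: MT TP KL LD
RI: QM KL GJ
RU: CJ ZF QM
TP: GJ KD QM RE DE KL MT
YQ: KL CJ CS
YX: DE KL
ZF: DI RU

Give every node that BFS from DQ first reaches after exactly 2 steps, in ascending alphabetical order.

DI, FQ, GJ, RE, RI, RU, TP, YQ

Level 0: DQ
Level 1: CS, MT, QM
Level 2: DI, FQ, GJ, RE, RI, RU, TP, YQ
Level 3: CJ, DE, KD, KL, LD, ZF
Level 4: YX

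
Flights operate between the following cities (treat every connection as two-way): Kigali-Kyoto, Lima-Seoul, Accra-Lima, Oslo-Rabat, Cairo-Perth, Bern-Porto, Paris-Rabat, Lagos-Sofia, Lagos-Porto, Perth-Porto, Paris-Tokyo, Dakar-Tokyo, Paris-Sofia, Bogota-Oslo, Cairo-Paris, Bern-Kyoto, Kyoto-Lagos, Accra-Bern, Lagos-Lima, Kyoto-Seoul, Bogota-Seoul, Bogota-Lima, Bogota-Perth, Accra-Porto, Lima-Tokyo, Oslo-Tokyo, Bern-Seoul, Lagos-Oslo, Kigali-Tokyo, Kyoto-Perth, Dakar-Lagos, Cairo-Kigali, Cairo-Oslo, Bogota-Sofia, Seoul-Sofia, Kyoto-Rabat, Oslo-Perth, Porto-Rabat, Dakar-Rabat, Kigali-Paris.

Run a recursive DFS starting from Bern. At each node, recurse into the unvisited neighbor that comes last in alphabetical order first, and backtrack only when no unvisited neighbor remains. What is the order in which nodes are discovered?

Visit Bern
Bern → Seoul
Seoul → Sofia
Sofia → Paris
Paris → Tokyo
Tokyo → Oslo
Oslo → Rabat
Rabat → Porto
Porto → Perth
Perth → Kyoto
Kyoto → Lagos
Lagos → Lima
Lima → Bogota
Lima → Accra
Lagos → Dakar
Kyoto → Kigali
Kigali → Cairo

Bern, Seoul, Sofia, Paris, Tokyo, Oslo, Rabat, Porto, Perth, Kyoto, Lagos, Lima, Bogota, Accra, Dakar, Kigali, Cairo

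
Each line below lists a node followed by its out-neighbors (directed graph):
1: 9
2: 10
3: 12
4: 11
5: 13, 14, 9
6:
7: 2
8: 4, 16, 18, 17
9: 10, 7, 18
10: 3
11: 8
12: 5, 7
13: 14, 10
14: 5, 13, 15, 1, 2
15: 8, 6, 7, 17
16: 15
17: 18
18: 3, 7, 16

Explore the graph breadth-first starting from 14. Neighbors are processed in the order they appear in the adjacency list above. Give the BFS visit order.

14, 5, 13, 15, 1, 2, 9, 10, 8, 6, 7, 17, 18, 3, 4, 16, 12, 11

Visit 14; enqueue 5, 13, 15, 1, 2 → queue [5, 13, 15, 1, 2]
Visit 5; enqueue 9 → queue [13, 15, 1, 2, 9]
Visit 13; enqueue 10 → queue [15, 1, 2, 9, 10]
Visit 15; enqueue 8, 6, 7, 17 → queue [1, 2, 9, 10, 8, 6, 7, 17]
Visit 1 → queue [2, 9, 10, 8, 6, 7, 17]
Visit 2 → queue [9, 10, 8, 6, 7, 17]
Visit 9; enqueue 18 → queue [10, 8, 6, 7, 17, 18]
Visit 10; enqueue 3 → queue [8, 6, 7, 17, 18, 3]
Visit 8; enqueue 4, 16 → queue [6, 7, 17, 18, 3, 4, 16]
Visit 6 → queue [7, 17, 18, 3, 4, 16]
Visit 7 → queue [17, 18, 3, 4, 16]
Visit 17 → queue [18, 3, 4, 16]
Visit 18 → queue [3, 4, 16]
Visit 3; enqueue 12 → queue [4, 16, 12]
Visit 4; enqueue 11 → queue [16, 12, 11]
Visit 16 → queue [12, 11]
Visit 12 → queue [11]
Visit 11 → queue []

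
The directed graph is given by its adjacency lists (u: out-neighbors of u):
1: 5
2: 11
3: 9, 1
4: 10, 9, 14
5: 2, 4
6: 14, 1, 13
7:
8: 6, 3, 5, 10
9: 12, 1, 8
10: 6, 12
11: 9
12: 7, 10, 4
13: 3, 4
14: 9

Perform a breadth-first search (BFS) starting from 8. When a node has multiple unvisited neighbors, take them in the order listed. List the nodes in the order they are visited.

Visit 8; enqueue 6, 3, 5, 10 → queue [6, 3, 5, 10]
Visit 6; enqueue 14, 1, 13 → queue [3, 5, 10, 14, 1, 13]
Visit 3; enqueue 9 → queue [5, 10, 14, 1, 13, 9]
Visit 5; enqueue 2, 4 → queue [10, 14, 1, 13, 9, 2, 4]
Visit 10; enqueue 12 → queue [14, 1, 13, 9, 2, 4, 12]
Visit 14 → queue [1, 13, 9, 2, 4, 12]
Visit 1 → queue [13, 9, 2, 4, 12]
Visit 13 → queue [9, 2, 4, 12]
Visit 9 → queue [2, 4, 12]
Visit 2; enqueue 11 → queue [4, 12, 11]
Visit 4 → queue [12, 11]
Visit 12; enqueue 7 → queue [11, 7]
Visit 11 → queue [7]
Visit 7 → queue []

8, 6, 3, 5, 10, 14, 1, 13, 9, 2, 4, 12, 11, 7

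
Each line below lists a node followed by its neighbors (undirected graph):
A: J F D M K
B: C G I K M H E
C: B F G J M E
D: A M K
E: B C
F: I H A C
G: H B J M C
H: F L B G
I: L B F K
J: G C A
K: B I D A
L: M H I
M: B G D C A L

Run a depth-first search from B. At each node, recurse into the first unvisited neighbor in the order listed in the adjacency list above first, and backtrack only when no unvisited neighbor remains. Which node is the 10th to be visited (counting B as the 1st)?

Visit B
B → C
C → F
F → I
I → L
L → M
M → G
G → H
G → J
J → A
A → D
D → K
C → E

Visit order: B, C, F, I, L, M, G, H, J, A, D, K, E

A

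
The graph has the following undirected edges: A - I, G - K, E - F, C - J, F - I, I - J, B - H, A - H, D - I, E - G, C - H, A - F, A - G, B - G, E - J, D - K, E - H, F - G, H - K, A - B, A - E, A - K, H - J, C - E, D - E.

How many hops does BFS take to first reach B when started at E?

2

Level 0: E
Level 1: A, C, D, F, G, H, J
Level 2: B, I, K
B first appears at level 2.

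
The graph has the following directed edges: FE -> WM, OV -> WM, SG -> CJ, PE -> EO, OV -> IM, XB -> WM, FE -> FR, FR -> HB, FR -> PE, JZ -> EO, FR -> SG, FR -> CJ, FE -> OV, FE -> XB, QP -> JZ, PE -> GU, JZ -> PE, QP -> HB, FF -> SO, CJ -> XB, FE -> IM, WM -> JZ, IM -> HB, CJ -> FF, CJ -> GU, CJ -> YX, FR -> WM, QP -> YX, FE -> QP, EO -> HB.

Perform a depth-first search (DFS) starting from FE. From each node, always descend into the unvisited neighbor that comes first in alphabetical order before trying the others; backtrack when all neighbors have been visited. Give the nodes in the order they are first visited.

Visit FE
FE → FR
FR → CJ
CJ → FF
FF → SO
CJ → GU
CJ → XB
XB → WM
WM → JZ
JZ → EO
EO → HB
JZ → PE
CJ → YX
FR → SG
FE → IM
FE → OV
FE → QP

FE → FR → CJ → FF → SO → GU → XB → WM → JZ → EO → HB → PE → YX → SG → IM → OV → QP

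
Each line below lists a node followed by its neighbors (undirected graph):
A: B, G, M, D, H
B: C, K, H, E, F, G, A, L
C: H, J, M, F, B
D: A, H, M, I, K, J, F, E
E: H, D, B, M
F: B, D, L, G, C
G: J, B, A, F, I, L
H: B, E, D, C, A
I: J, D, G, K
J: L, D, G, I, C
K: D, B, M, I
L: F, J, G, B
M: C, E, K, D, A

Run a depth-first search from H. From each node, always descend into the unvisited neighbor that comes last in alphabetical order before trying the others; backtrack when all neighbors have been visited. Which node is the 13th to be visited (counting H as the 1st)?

Visit H
H → E
E → M
M → K
K → I
I → J
J → L
L → G
G → F
F → D
D → A
A → B
B → C

Visit order: H, E, M, K, I, J, L, G, F, D, A, B, C

C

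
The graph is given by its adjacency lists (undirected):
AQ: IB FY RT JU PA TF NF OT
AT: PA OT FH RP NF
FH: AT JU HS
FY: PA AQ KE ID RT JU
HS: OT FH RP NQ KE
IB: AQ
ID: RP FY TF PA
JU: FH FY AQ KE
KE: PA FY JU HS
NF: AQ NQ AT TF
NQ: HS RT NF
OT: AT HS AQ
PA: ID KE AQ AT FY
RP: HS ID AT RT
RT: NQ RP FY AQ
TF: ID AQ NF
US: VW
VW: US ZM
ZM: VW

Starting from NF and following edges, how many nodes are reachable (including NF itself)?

16

BFS from NF visits: NF, AQ, NQ, AT, TF, IB, FY, RT, JU, PA, OT, HS, FH, RP, ID, KE
Reachable nodes: 16 of 19 total.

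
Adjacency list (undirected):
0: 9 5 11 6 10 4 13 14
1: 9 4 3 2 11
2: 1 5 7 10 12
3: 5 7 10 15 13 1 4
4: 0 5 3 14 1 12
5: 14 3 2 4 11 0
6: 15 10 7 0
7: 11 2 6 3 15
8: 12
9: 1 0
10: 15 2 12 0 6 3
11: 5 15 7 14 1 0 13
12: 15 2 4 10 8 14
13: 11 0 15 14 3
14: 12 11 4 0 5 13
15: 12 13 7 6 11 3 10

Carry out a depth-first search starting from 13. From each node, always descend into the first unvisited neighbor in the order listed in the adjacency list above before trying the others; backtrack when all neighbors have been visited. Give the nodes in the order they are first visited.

13 -> 11 -> 5 -> 14 -> 12 -> 15 -> 7 -> 2 -> 1 -> 9 -> 0 -> 6 -> 10 -> 3 -> 4 -> 8

Visit 13
13 → 11
11 → 5
5 → 14
14 → 12
12 → 15
15 → 7
7 → 2
2 → 1
1 → 9
9 → 0
0 → 6
6 → 10
10 → 3
3 → 4
12 → 8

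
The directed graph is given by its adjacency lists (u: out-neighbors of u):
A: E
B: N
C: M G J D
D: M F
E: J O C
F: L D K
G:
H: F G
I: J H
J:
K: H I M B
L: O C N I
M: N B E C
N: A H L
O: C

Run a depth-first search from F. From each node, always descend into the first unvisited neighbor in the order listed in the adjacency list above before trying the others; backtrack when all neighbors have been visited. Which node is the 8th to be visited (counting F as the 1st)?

Visit F
F → L
L → O
O → C
C → M
M → N
N → A
A → E
E → J
N → H
H → G
M → B
C → D
L → I
F → K

Visit order: F, L, O, C, M, N, A, E, J, H, G, B, D, I, K

E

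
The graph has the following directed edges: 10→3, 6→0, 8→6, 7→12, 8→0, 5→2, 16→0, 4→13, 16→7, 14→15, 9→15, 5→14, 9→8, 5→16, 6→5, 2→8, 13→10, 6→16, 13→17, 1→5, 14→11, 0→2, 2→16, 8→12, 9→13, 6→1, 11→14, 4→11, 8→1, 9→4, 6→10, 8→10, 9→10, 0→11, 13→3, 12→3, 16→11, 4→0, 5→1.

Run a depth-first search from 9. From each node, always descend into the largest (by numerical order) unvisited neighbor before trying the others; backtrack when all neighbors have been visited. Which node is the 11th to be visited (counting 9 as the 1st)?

11

Visit 9
9 → 15
9 → 13
13 → 17
13 → 10
10 → 3
9 → 8
8 → 12
8 → 6
6 → 16
16 → 11
11 → 14
16 → 7
16 → 0
0 → 2
6 → 5
5 → 1
9 → 4

Visit order: 9, 15, 13, 17, 10, 3, 8, 12, 6, 16, 11, 14, 7, 0, 2, 5, 1, 4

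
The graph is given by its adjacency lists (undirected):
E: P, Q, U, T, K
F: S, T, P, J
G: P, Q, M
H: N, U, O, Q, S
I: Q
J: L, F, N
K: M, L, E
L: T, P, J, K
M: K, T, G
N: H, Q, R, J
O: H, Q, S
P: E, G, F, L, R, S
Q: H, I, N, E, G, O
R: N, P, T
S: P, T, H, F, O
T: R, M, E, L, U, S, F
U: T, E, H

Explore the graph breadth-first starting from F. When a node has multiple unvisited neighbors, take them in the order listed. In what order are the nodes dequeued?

F → S → T → P → J → H → O → R → M → E → L → U → G → N → Q → K → I

Visit F; enqueue S, T, P, J → queue [S, T, P, J]
Visit S; enqueue H, O → queue [T, P, J, H, O]
Visit T; enqueue R, M, E, L, U → queue [P, J, H, O, R, M, E, L, U]
Visit P; enqueue G → queue [J, H, O, R, M, E, L, U, G]
Visit J; enqueue N → queue [H, O, R, M, E, L, U, G, N]
Visit H; enqueue Q → queue [O, R, M, E, L, U, G, N, Q]
Visit O → queue [R, M, E, L, U, G, N, Q]
Visit R → queue [M, E, L, U, G, N, Q]
Visit M; enqueue K → queue [E, L, U, G, N, Q, K]
Visit E → queue [L, U, G, N, Q, K]
Visit L → queue [U, G, N, Q, K]
Visit U → queue [G, N, Q, K]
Visit G → queue [N, Q, K]
Visit N → queue [Q, K]
Visit Q; enqueue I → queue [K, I]
Visit K → queue [I]
Visit I → queue []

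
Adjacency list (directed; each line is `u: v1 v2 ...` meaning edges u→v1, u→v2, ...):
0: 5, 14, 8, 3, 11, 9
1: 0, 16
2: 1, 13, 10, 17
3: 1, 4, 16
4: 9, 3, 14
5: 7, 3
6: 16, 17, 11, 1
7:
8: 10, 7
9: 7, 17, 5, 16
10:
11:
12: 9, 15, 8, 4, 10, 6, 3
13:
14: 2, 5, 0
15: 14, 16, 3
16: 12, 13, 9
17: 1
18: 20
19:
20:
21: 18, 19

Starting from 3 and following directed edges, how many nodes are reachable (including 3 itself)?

18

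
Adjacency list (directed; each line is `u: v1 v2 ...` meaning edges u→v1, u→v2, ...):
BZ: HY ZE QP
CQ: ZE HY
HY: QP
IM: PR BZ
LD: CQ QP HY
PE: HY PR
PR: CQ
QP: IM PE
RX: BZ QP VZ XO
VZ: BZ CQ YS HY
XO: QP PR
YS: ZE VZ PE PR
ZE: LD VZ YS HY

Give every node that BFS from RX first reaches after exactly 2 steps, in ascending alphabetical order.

Level 0: RX
Level 1: BZ, QP, VZ, XO
Level 2: CQ, HY, IM, PE, PR, YS, ZE
Level 3: LD

CQ, HY, IM, PE, PR, YS, ZE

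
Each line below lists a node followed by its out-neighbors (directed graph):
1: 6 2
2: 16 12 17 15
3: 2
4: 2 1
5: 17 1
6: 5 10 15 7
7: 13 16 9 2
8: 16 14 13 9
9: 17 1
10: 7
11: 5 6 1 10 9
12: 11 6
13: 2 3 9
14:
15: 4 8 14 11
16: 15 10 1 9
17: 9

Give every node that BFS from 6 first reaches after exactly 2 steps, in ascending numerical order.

1, 2, 4, 8, 9, 11, 13, 14, 16, 17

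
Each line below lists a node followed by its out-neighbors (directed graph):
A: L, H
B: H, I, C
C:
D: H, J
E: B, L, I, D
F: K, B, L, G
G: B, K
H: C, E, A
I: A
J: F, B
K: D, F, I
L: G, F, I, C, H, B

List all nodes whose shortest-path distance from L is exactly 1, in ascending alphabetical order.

Level 0: L
Level 1: B, C, F, G, H, I
Level 2: A, E, K
Level 3: D
Level 4: J

B, C, F, G, H, I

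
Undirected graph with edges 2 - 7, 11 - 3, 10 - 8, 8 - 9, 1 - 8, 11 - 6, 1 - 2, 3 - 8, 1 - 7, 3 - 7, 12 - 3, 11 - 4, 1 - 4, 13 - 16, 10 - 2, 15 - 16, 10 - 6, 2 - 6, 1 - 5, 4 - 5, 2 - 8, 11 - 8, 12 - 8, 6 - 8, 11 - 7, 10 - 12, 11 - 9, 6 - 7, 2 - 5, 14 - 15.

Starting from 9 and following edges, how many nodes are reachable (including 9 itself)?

BFS from 9 visits: 9, 11, 8, 7, 6, 4, 3, 12, 10, 2, 1, 5
Reachable nodes: 12 of 16 total.

12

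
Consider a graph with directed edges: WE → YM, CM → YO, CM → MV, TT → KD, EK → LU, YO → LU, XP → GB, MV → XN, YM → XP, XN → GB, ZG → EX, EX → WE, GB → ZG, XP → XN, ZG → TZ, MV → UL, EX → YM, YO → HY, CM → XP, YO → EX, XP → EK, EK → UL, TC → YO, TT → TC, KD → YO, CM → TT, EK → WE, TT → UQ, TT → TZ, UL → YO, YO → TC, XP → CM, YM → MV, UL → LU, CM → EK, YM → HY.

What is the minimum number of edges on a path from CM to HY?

2

Level 0: CM
Level 1: EK, MV, TT, XP, YO
Level 2: EX, GB, HY, KD, LU, TC, TZ, UL, UQ, WE, XN
Level 3: YM, ZG
HY first appears at level 2.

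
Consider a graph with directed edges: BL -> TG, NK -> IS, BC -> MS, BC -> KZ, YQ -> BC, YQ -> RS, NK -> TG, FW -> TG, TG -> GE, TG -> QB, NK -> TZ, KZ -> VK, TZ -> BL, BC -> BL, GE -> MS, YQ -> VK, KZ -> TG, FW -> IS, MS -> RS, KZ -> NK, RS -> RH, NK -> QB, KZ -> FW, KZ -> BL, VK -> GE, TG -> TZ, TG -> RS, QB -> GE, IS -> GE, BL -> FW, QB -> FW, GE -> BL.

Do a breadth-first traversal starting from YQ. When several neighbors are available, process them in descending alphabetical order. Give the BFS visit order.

YQ VK RS BC GE RH MS KZ BL TG NK FW TZ QB IS

Visit YQ; enqueue VK, RS, BC → queue [VK, RS, BC]
Visit VK; enqueue GE → queue [RS, BC, GE]
Visit RS; enqueue RH → queue [BC, GE, RH]
Visit BC; enqueue MS, KZ, BL → queue [GE, RH, MS, KZ, BL]
Visit GE → queue [RH, MS, KZ, BL]
Visit RH → queue [MS, KZ, BL]
Visit MS → queue [KZ, BL]
Visit KZ; enqueue TG, NK, FW → queue [BL, TG, NK, FW]
Visit BL → queue [TG, NK, FW]
Visit TG; enqueue TZ, QB → queue [NK, FW, TZ, QB]
Visit NK; enqueue IS → queue [FW, TZ, QB, IS]
Visit FW → queue [TZ, QB, IS]
Visit TZ → queue [QB, IS]
Visit QB → queue [IS]
Visit IS → queue []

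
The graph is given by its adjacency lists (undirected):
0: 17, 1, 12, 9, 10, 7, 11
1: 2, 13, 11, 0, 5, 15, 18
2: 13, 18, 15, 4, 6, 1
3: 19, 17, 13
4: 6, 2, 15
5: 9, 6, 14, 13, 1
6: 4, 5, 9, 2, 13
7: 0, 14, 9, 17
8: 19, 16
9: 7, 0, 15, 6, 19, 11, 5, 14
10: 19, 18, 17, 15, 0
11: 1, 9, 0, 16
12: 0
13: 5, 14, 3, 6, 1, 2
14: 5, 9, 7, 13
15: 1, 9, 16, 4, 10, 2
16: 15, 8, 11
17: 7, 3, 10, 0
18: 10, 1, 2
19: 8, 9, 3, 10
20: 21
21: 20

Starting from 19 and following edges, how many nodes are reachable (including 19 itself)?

BFS from 19 visits: 19, 8, 9, 3, 10, 16, 7, 0, 15, 6, 11, 5, 14, 17, 13, 18, 1, 12, 4, 2
Reachable nodes: 20 of 22 total.

20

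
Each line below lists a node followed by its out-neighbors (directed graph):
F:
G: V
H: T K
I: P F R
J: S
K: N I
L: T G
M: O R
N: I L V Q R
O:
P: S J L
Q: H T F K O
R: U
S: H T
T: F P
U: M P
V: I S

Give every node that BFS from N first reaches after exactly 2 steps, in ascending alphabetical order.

F, G, H, K, O, P, S, T, U

Level 0: N
Level 1: I, L, Q, R, V
Level 2: F, G, H, K, O, P, S, T, U
Level 3: J, M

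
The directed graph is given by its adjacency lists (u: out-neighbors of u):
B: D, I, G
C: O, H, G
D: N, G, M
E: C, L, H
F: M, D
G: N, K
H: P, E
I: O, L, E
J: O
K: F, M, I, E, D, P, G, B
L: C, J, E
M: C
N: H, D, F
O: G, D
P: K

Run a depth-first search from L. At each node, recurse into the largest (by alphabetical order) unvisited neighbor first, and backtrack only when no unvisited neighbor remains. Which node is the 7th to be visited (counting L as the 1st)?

P

Visit L
L → J
J → O
O → G
G → N
N → H
H → P
P → K
K → M
M → C
K → I
I → E
K → F
F → D
K → B

Visit order: L, J, O, G, N, H, P, K, M, C, I, E, F, D, B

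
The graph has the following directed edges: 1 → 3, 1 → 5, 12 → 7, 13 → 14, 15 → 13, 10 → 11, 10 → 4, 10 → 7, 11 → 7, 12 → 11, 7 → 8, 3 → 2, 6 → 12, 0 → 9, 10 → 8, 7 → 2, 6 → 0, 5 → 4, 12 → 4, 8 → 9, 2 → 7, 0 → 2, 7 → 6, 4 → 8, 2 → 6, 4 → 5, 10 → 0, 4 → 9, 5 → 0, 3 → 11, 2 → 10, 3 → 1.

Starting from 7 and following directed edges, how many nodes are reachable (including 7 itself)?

BFS from 7 visits: 7, 8, 6, 2, 9, 12, 0, 10, 11, 4, 5
Reachable nodes: 11 of 16 total.

11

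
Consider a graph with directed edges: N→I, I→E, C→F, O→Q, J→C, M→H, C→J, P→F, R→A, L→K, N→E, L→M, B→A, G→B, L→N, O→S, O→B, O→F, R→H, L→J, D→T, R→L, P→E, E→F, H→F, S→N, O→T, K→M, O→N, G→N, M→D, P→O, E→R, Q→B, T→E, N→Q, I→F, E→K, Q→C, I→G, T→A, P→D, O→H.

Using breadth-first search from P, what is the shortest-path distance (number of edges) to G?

4

Level 0: P
Level 1: D, E, F, O
Level 2: B, H, K, N, Q, R, S, T
Level 3: A, C, I, L, M
Level 4: G, J
G first appears at level 4.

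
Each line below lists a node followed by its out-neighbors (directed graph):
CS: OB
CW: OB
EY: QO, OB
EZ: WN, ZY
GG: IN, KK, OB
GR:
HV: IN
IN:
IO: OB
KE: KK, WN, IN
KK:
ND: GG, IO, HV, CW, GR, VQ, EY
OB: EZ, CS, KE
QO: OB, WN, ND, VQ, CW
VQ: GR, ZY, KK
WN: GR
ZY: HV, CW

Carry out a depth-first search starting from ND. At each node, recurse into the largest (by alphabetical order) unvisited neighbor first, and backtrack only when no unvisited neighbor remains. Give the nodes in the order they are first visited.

Visit ND
ND → VQ
VQ → ZY
ZY → HV
HV → IN
ZY → CW
CW → OB
OB → KE
KE → WN
WN → GR
KE → KK
OB → EZ
OB → CS
ND → IO
ND → GG
ND → EY
EY → QO

ND, VQ, ZY, HV, IN, CW, OB, KE, WN, GR, KK, EZ, CS, IO, GG, EY, QO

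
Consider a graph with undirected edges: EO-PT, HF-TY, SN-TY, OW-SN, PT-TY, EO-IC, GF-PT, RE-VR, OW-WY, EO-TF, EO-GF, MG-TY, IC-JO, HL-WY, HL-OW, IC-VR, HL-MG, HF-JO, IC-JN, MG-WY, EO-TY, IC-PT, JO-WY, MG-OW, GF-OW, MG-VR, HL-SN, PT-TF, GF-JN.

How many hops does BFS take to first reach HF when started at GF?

Level 0: GF
Level 1: EO, JN, OW, PT
Level 2: HL, IC, MG, SN, TF, TY, WY
Level 3: HF, JO, VR
Level 4: RE
HF first appears at level 3.

3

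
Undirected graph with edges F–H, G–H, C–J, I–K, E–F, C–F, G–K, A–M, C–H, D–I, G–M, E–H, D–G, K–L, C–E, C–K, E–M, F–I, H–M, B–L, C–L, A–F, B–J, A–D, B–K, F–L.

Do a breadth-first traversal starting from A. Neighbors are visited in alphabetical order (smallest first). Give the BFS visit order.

A D F M G I C E H L K J B

Visit A; enqueue D, F, M → queue [D, F, M]
Visit D; enqueue G, I → queue [F, M, G, I]
Visit F; enqueue C, E, H, L → queue [M, G, I, C, E, H, L]
Visit M → queue [G, I, C, E, H, L]
Visit G; enqueue K → queue [I, C, E, H, L, K]
Visit I → queue [C, E, H, L, K]
Visit C; enqueue J → queue [E, H, L, K, J]
Visit E → queue [H, L, K, J]
Visit H → queue [L, K, J]
Visit L; enqueue B → queue [K, J, B]
Visit K → queue [J, B]
Visit J → queue [B]
Visit B → queue []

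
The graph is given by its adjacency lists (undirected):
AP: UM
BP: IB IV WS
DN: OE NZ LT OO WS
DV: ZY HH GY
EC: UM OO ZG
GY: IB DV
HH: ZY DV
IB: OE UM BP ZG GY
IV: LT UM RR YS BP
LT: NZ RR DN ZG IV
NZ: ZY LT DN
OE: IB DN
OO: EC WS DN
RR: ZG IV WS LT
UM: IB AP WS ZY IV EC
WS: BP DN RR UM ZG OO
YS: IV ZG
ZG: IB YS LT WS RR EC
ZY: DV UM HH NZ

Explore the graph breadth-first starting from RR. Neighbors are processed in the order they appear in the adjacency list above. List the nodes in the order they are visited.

RR, ZG, IV, WS, LT, IB, YS, EC, UM, BP, DN, OO, NZ, OE, GY, AP, ZY, DV, HH

Visit RR; enqueue ZG, IV, WS, LT → queue [ZG, IV, WS, LT]
Visit ZG; enqueue IB, YS, EC → queue [IV, WS, LT, IB, YS, EC]
Visit IV; enqueue UM, BP → queue [WS, LT, IB, YS, EC, UM, BP]
Visit WS; enqueue DN, OO → queue [LT, IB, YS, EC, UM, BP, DN, OO]
Visit LT; enqueue NZ → queue [IB, YS, EC, UM, BP, DN, OO, NZ]
Visit IB; enqueue OE, GY → queue [YS, EC, UM, BP, DN, OO, NZ, OE, GY]
Visit YS → queue [EC, UM, BP, DN, OO, NZ, OE, GY]
Visit EC → queue [UM, BP, DN, OO, NZ, OE, GY]
Visit UM; enqueue AP, ZY → queue [BP, DN, OO, NZ, OE, GY, AP, ZY]
Visit BP → queue [DN, OO, NZ, OE, GY, AP, ZY]
Visit DN → queue [OO, NZ, OE, GY, AP, ZY]
Visit OO → queue [NZ, OE, GY, AP, ZY]
Visit NZ → queue [OE, GY, AP, ZY]
Visit OE → queue [GY, AP, ZY]
Visit GY; enqueue DV → queue [AP, ZY, DV]
Visit AP → queue [ZY, DV]
Visit ZY; enqueue HH → queue [DV, HH]
Visit DV → queue [HH]
Visit HH → queue []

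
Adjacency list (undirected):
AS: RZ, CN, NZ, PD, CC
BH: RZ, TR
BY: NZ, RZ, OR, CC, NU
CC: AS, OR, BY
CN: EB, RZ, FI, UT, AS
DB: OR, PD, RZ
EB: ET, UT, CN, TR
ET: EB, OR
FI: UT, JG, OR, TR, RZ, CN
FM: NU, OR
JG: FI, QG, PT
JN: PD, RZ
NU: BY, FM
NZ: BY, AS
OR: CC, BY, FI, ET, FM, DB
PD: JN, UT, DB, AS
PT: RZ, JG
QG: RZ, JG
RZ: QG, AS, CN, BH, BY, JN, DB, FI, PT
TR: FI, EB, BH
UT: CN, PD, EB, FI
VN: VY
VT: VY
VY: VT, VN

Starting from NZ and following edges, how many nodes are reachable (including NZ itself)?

BFS from NZ visits: NZ, BY, AS, RZ, OR, CC, NU, CN, PD, QG, BH, JN, DB, FI, PT, ET, FM, EB, UT, JG, TR
Reachable nodes: 21 of 24 total.

21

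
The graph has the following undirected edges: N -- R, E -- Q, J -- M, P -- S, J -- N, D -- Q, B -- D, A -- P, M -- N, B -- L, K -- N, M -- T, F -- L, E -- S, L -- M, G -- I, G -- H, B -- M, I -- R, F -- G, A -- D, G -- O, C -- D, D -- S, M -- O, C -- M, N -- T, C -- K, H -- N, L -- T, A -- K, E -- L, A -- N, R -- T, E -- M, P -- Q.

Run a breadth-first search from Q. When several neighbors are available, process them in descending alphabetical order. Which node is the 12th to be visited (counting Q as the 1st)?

Visit Q; enqueue P, E, D → queue [P, E, D]
Visit P; enqueue S, A → queue [E, D, S, A]
Visit E; enqueue M, L → queue [D, S, A, M, L]
Visit D; enqueue C, B → queue [S, A, M, L, C, B]
Visit S → queue [A, M, L, C, B]
Visit A; enqueue N, K → queue [M, L, C, B, N, K]
Visit M; enqueue T, O, J → queue [L, C, B, N, K, T, O, J]
Visit L; enqueue F → queue [C, B, N, K, T, O, J, F]
Visit C → queue [B, N, K, T, O, J, F]
Visit B → queue [N, K, T, O, J, F]
Visit N; enqueue R, H → queue [K, T, O, J, F, R, H]
Visit K → queue [T, O, J, F, R, H]
Visit T → queue [O, J, F, R, H]
Visit O; enqueue G → queue [J, F, R, H, G]
Visit J → queue [F, R, H, G]
Visit F → queue [R, H, G]
Visit R; enqueue I → queue [H, G, I]
Visit H → queue [G, I]
Visit G → queue [I]
Visit I → queue []

Visit order: Q, P, E, D, S, A, M, L, C, B, N, K, T, O, J, F, R, H, G, I

K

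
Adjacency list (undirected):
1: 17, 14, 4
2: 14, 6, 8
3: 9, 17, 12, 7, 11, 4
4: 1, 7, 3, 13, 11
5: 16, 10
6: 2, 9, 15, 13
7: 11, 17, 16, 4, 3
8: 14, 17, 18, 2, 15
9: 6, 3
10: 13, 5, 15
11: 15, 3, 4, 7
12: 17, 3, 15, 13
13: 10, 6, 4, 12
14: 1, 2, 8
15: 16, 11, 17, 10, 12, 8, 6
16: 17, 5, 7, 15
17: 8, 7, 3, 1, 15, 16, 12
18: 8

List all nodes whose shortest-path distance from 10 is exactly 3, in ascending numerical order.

Level 0: 10
Level 1: 5, 13, 15
Level 2: 4, 6, 8, 11, 12, 16, 17
Level 3: 1, 2, 3, 7, 9, 14, 18

1, 2, 3, 7, 9, 14, 18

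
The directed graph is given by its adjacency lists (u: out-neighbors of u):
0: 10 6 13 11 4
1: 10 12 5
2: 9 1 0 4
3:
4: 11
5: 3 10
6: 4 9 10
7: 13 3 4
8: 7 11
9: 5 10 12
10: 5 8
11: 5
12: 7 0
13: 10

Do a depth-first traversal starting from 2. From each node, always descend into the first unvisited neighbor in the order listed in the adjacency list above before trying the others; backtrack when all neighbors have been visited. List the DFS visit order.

2 -> 9 -> 5 -> 3 -> 10 -> 8 -> 7 -> 13 -> 4 -> 11 -> 12 -> 0 -> 6 -> 1

Visit 2
2 → 9
9 → 5
5 → 3
5 → 10
10 → 8
8 → 7
7 → 13
7 → 4
4 → 11
9 → 12
12 → 0
0 → 6
2 → 1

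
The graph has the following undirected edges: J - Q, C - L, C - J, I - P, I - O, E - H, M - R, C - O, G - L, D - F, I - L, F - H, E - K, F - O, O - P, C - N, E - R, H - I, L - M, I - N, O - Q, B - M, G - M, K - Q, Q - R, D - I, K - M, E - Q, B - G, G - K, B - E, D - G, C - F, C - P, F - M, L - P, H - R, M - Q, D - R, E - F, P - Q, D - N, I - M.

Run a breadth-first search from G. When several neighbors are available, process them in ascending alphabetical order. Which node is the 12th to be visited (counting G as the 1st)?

Visit G; enqueue B, D, K, L, M → queue [B, D, K, L, M]
Visit B; enqueue E → queue [D, K, L, M, E]
Visit D; enqueue F, I, N, R → queue [K, L, M, E, F, I, N, R]
Visit K; enqueue Q → queue [L, M, E, F, I, N, R, Q]
Visit L; enqueue C, P → queue [M, E, F, I, N, R, Q, C, P]
Visit M → queue [E, F, I, N, R, Q, C, P]
Visit E; enqueue H → queue [F, I, N, R, Q, C, P, H]
Visit F; enqueue O → queue [I, N, R, Q, C, P, H, O]
Visit I → queue [N, R, Q, C, P, H, O]
Visit N → queue [R, Q, C, P, H, O]
Visit R → queue [Q, C, P, H, O]
Visit Q; enqueue J → queue [C, P, H, O, J]
Visit C → queue [P, H, O, J]
Visit P → queue [H, O, J]
Visit H → queue [O, J]
Visit O → queue [J]
Visit J → queue []

Visit order: G, B, D, K, L, M, E, F, I, N, R, Q, C, P, H, O, J

Q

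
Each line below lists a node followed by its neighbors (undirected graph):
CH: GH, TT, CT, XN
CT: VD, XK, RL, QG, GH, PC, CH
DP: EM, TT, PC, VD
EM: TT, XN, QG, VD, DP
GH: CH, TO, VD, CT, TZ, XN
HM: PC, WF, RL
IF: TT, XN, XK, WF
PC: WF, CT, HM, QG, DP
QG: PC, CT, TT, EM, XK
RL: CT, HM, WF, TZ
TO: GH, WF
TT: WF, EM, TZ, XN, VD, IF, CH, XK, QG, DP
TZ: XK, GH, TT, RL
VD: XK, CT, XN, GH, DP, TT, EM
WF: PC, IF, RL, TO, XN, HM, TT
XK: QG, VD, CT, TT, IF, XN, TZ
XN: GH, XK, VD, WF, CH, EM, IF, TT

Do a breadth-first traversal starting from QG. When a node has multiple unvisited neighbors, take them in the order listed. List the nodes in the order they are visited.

Visit QG; enqueue PC, CT, TT, EM, XK → queue [PC, CT, TT, EM, XK]
Visit PC; enqueue WF, HM, DP → queue [CT, TT, EM, XK, WF, HM, DP]
Visit CT; enqueue VD, RL, GH, CH → queue [TT, EM, XK, WF, HM, DP, VD, RL, GH, CH]
Visit TT; enqueue TZ, XN, IF → queue [EM, XK, WF, HM, DP, VD, RL, GH, CH, TZ, XN, IF]
Visit EM → queue [XK, WF, HM, DP, VD, RL, GH, CH, TZ, XN, IF]
Visit XK → queue [WF, HM, DP, VD, RL, GH, CH, TZ, XN, IF]
Visit WF; enqueue TO → queue [HM, DP, VD, RL, GH, CH, TZ, XN, IF, TO]
Visit HM → queue [DP, VD, RL, GH, CH, TZ, XN, IF, TO]
Visit DP → queue [VD, RL, GH, CH, TZ, XN, IF, TO]
Visit VD → queue [RL, GH, CH, TZ, XN, IF, TO]
Visit RL → queue [GH, CH, TZ, XN, IF, TO]
Visit GH → queue [CH, TZ, XN, IF, TO]
Visit CH → queue [TZ, XN, IF, TO]
Visit TZ → queue [XN, IF, TO]
Visit XN → queue [IF, TO]
Visit IF → queue [TO]
Visit TO → queue []

QG, PC, CT, TT, EM, XK, WF, HM, DP, VD, RL, GH, CH, TZ, XN, IF, TO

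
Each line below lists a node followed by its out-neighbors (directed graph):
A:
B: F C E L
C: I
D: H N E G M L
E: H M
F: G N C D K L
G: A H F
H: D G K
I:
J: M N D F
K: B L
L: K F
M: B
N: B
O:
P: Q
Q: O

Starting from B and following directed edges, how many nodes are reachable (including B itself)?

13

BFS from B visits: B, F, C, E, L, G, N, D, K, I, H, M, A
Reachable nodes: 13 of 17 total.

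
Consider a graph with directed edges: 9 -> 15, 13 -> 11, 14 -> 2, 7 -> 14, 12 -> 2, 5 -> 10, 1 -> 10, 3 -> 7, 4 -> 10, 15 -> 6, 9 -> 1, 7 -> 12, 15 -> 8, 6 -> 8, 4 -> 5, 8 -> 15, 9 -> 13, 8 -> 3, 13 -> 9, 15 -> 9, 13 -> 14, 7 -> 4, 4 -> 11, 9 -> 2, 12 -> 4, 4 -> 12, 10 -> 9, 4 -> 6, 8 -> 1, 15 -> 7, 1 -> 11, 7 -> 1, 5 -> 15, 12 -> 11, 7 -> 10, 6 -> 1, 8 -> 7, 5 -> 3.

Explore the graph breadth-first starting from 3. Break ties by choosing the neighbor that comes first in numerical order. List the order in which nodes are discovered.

3 → 7 → 1 → 4 → 10 → 12 → 14 → 11 → 5 → 6 → 9 → 2 → 15 → 8 → 13

Visit 3; enqueue 7 → queue [7]
Visit 7; enqueue 1, 4, 10, 12, 14 → queue [1, 4, 10, 12, 14]
Visit 1; enqueue 11 → queue [4, 10, 12, 14, 11]
Visit 4; enqueue 5, 6 → queue [10, 12, 14, 11, 5, 6]
Visit 10; enqueue 9 → queue [12, 14, 11, 5, 6, 9]
Visit 12; enqueue 2 → queue [14, 11, 5, 6, 9, 2]
Visit 14 → queue [11, 5, 6, 9, 2]
Visit 11 → queue [5, 6, 9, 2]
Visit 5; enqueue 15 → queue [6, 9, 2, 15]
Visit 6; enqueue 8 → queue [9, 2, 15, 8]
Visit 9; enqueue 13 → queue [2, 15, 8, 13]
Visit 2 → queue [15, 8, 13]
Visit 15 → queue [8, 13]
Visit 8 → queue [13]
Visit 13 → queue []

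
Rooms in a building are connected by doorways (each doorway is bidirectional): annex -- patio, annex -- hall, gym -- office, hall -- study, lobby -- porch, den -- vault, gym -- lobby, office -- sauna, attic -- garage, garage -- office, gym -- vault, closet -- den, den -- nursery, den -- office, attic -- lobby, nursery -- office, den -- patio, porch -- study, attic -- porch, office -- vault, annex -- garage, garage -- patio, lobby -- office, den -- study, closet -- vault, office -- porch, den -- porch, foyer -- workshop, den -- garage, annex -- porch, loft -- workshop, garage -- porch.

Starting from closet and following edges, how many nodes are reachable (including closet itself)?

BFS from closet visits: closet, vault, den, office, gym, study, porch, patio, nursery, garage, sauna, lobby, hall, attic, annex
Reachable nodes: 15 of 18 total.

15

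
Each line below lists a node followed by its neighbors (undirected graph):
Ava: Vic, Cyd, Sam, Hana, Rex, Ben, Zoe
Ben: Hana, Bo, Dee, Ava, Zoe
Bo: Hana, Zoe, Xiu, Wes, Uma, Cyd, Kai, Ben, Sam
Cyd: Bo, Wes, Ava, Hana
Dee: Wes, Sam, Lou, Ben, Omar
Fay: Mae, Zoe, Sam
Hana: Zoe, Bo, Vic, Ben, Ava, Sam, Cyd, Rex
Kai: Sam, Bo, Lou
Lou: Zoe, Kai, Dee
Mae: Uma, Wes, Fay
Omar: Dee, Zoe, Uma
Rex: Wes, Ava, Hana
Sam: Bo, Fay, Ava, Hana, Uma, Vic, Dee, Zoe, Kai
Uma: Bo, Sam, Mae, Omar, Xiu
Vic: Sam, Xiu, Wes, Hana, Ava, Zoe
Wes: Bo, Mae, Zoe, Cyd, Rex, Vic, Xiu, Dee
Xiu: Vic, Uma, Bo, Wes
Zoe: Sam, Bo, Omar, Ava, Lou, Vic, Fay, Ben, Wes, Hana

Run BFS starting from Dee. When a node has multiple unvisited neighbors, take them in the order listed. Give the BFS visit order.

Visit Dee; enqueue Wes, Sam, Lou, Ben, Omar → queue [Wes, Sam, Lou, Ben, Omar]
Visit Wes; enqueue Bo, Mae, Zoe, Cyd, Rex, Vic, Xiu → queue [Sam, Lou, Ben, Omar, Bo, Mae, Zoe, Cyd, Rex, Vic, Xiu]
Visit Sam; enqueue Fay, Ava, Hana, Uma, Kai → queue [Lou, Ben, Omar, Bo, Mae, Zoe, Cyd, Rex, Vic, Xiu, Fay, Ava, Hana, Uma, Kai]
Visit Lou → queue [Ben, Omar, Bo, Mae, Zoe, Cyd, Rex, Vic, Xiu, Fay, Ava, Hana, Uma, Kai]
Visit Ben → queue [Omar, Bo, Mae, Zoe, Cyd, Rex, Vic, Xiu, Fay, Ava, Hana, Uma, Kai]
Visit Omar → queue [Bo, Mae, Zoe, Cyd, Rex, Vic, Xiu, Fay, Ava, Hana, Uma, Kai]
Visit Bo → queue [Mae, Zoe, Cyd, Rex, Vic, Xiu, Fay, Ava, Hana, Uma, Kai]
Visit Mae → queue [Zoe, Cyd, Rex, Vic, Xiu, Fay, Ava, Hana, Uma, Kai]
Visit Zoe → queue [Cyd, Rex, Vic, Xiu, Fay, Ava, Hana, Uma, Kai]
Visit Cyd → queue [Rex, Vic, Xiu, Fay, Ava, Hana, Uma, Kai]
Visit Rex → queue [Vic, Xiu, Fay, Ava, Hana, Uma, Kai]
Visit Vic → queue [Xiu, Fay, Ava, Hana, Uma, Kai]
Visit Xiu → queue [Fay, Ava, Hana, Uma, Kai]
Visit Fay → queue [Ava, Hana, Uma, Kai]
Visit Ava → queue [Hana, Uma, Kai]
Visit Hana → queue [Uma, Kai]
Visit Uma → queue [Kai]
Visit Kai → queue []

Dee, Wes, Sam, Lou, Ben, Omar, Bo, Mae, Zoe, Cyd, Rex, Vic, Xiu, Fay, Ava, Hana, Uma, Kai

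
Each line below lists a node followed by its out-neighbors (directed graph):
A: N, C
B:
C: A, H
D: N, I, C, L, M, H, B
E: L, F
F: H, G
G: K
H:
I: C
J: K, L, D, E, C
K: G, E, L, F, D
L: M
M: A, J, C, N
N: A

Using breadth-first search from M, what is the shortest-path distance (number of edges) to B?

Level 0: M
Level 1: A, C, J, N
Level 2: D, E, H, K, L
Level 3: B, F, G, I
B first appears at level 3.

3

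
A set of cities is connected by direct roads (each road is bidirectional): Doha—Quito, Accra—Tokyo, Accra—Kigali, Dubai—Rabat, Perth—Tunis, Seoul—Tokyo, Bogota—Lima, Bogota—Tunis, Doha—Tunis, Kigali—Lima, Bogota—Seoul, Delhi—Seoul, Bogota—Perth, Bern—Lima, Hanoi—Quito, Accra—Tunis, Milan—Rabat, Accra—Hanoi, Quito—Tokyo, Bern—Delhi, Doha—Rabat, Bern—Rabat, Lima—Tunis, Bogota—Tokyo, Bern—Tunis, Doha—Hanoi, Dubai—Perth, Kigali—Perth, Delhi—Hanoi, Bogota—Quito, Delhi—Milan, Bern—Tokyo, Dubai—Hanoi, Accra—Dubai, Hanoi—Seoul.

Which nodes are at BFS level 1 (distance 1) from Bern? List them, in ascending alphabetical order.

Level 0: Bern
Level 1: Delhi, Lima, Rabat, Tokyo, Tunis
Level 2: Accra, Bogota, Doha, Dubai, Hanoi, Kigali, Milan, Perth, Quito, Seoul

Delhi, Lima, Rabat, Tokyo, Tunis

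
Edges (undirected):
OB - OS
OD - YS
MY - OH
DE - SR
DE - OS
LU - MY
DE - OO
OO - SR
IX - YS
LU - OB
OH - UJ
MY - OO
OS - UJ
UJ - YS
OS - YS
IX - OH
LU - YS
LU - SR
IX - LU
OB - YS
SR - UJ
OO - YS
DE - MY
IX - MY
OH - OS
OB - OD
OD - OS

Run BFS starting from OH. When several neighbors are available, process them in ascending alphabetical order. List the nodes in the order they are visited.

Visit OH; enqueue IX, MY, OS, UJ → queue [IX, MY, OS, UJ]
Visit IX; enqueue LU, YS → queue [MY, OS, UJ, LU, YS]
Visit MY; enqueue DE, OO → queue [OS, UJ, LU, YS, DE, OO]
Visit OS; enqueue OB, OD → queue [UJ, LU, YS, DE, OO, OB, OD]
Visit UJ; enqueue SR → queue [LU, YS, DE, OO, OB, OD, SR]
Visit LU → queue [YS, DE, OO, OB, OD, SR]
Visit YS → queue [DE, OO, OB, OD, SR]
Visit DE → queue [OO, OB, OD, SR]
Visit OO → queue [OB, OD, SR]
Visit OB → queue [OD, SR]
Visit OD → queue [SR]
Visit SR → queue []

OH → IX → MY → OS → UJ → LU → YS → DE → OO → OB → OD → SR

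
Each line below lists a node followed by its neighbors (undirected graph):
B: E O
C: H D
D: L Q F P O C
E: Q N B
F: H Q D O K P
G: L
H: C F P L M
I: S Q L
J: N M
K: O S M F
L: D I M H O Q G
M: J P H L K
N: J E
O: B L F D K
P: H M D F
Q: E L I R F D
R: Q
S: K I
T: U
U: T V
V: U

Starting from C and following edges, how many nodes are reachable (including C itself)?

BFS from C visits: C, D, H, F, L, O, P, Q, M, K, G, I, B, E, R, J, S, N
Reachable nodes: 18 of 21 total.

18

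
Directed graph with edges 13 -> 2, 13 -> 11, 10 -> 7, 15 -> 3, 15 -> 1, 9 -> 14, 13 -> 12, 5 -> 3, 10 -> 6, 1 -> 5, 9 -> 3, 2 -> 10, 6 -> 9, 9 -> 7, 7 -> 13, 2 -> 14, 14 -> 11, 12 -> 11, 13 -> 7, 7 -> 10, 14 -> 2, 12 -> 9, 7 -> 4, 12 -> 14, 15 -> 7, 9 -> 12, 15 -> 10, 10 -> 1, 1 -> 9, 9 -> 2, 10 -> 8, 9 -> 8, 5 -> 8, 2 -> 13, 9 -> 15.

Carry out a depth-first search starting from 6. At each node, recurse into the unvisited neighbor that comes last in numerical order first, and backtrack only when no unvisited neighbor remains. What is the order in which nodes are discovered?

6 → 9 → 15 → 10 → 8 → 7 → 13 → 12 → 14 → 11 → 2 → 4 → 1 → 5 → 3

Visit 6
6 → 9
9 → 15
15 → 10
10 → 8
10 → 7
7 → 13
13 → 12
12 → 14
14 → 11
14 → 2
7 → 4
10 → 1
1 → 5
5 → 3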